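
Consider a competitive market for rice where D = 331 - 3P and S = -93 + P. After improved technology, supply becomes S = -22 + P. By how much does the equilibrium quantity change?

ΔQ = 53.25

Original equilibrium: P* = 106, Q* = 13.
New equilibrium: 331 - 3P = -22 + P, so 353 = 4P and P' = 88.25; Q' = 331 − 3(88.25) = 66.25.
Change in quantity: 66.25 − 13 = 53.25.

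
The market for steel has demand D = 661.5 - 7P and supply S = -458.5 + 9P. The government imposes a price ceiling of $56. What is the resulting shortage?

Shortage = 224

Equilibrium price would be P* = 70, so the ceiling at 56 binds.
At P = 56: D = 661.5 − 7(56) = 269.5, S = -458.5 + 9(56) = 45.5.
Shortage = 269.5 − 45.5 = 224.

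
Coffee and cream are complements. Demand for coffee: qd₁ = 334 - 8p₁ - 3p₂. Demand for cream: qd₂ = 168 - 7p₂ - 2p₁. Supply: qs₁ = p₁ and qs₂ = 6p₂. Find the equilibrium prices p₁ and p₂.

Market 1: 334 - 8p₁ - 3p₂ = p₁ → 9p₁ + 3p₂ = 334.
Market 2: 13p₂ + 2p₁ = 168.
Eliminating p₂: 13×(1) − 3×(2) gives 111p₁ = 3838, so p₁ = 3838/111.
Back-substitute into (2): p₂ = (168 − 2×3838/111) / 13 = 844/111.

p₁ = 3838/111, p₂ = 844/111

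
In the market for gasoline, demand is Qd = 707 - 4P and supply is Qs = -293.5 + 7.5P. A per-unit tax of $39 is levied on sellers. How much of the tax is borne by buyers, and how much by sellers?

Buyers bear 585/23, sellers bear 312/23

Pre-tax equilibrium: P* = 87, Q* = 359.
Tax on sellers shifts supply to Qs = -293.5 + 7.5(P − 39) = -586 + 7.5P.
707 - 4P = -586 + 7.5P gives buyer price Pb = 2586/23; sellers receive Ps = 2586/23 − 39 = 1689/23.
New quantity: Q = 707 − 4(2586/23) = 5917/23.
Buyer burden = 2586/23 − 87 = 585/23; seller burden = 87 − 1689/23 = 312/23.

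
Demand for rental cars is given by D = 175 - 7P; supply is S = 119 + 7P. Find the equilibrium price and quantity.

P* = 4, Q* = 147

Set D = S: 175 - 7P = 119 + 7P.
56 = 14P, so P* = 4.
Q* = 175 − 7(4) = 147.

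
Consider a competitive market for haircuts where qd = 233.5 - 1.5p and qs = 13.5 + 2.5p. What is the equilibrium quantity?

Set qd = qs: 233.5 - 1.5p = 13.5 + 2.5p.
220 = 4p, so p* = 55.
q* = 233.5 − 1.5(55) = 151.

q* = 151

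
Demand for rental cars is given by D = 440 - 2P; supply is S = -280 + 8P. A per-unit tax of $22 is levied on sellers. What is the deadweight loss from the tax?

Pre-tax equilibrium: P* = 72, Q* = 296.
Tax on sellers shifts supply to S = -280 + 8(P − 22) = -456 + 8P.
440 - 2P = -456 + 8P gives buyer price Pb = 89.6; sellers receive Ps = 89.6 − 22 = 67.6.
New quantity: Q = 440 − 2(89.6) = 260.8.
DWL = ½ × 22 × (296 − 260.8) = 387.2.

Deadweight loss = 387.2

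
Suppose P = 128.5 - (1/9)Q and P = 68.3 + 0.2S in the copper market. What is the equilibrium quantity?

Q* = 193.5

Set the two price expressions equal: 128.5 - (1/9)Q = 68.3 + 0.2Q.
60.2 = (14/45)Q, so Q* = 193.5.
P* = 128.5 − (1/9)(193.5) = 107.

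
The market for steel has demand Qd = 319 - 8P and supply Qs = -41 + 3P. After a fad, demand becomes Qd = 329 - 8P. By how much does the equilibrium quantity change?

ΔQ = 30/11

Original equilibrium: P* = 360/11, Q* = 629/11.
New equilibrium: 329 - 8P = -41 + 3P, so 370 = 11P and P' = 370/11; Q' = 329 − 8(370/11) = 659/11.
Change in quantity: 659/11 − 629/11 = 30/11.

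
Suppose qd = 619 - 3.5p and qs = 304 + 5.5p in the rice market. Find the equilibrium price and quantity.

p* = 35, q* = 496.5

Set qd = qs: 619 - 3.5p = 304 + 5.5p.
315 = 9p, so p* = 35.
q* = 619 − 3.5(35) = 496.5.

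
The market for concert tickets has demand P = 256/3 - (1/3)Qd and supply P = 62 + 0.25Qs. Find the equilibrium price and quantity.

Set the two price expressions equal: 256/3 - (1/3)Q = 62 + 0.25Q.
70/3 = (7/12)Q, so Q* = 40.
P* = 256/3 − (1/3)(40) = 72.

P* = 72, Q* = 40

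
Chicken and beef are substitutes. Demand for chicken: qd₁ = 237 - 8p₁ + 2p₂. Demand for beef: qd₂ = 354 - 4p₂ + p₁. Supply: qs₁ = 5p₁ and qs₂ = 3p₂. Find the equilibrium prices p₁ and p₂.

p₁ = 2367/89, p₂ = 4839/89

Market 1: 237 - 8p₁ + 2p₂ = 5p₁ → 13p₁ - 2p₂ = 237.
Market 2: 7p₂ - p₁ = 354.
Eliminating p₂: 7×(1) + 2×(2) gives 89p₁ = 2367, so p₁ = 2367/89.
Back-substitute into (2): p₂ = (354 + 1×2367/89) / 7 = 4839/89.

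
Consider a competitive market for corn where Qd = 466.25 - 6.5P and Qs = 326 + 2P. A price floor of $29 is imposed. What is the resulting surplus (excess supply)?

Equilibrium price would be P* = 16.5, so the floor at 29 binds.
At P = 29: Qd = 277.75, Qs = 384.
Surplus = 384 − 277.75 = 106.25.

Surplus = 106.25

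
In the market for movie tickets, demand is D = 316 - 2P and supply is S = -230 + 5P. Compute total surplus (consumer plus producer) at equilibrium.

Equilibrium: 316 - 2P = -230 + 5P gives P* = 78, Q* = 160.
Demand choke price: P = 158; supply starts at P = 46.
CS = ½(158 − 78)(160) = 6400; PS = ½(78 − 46)(160) = 2560.

Total surplus = 8960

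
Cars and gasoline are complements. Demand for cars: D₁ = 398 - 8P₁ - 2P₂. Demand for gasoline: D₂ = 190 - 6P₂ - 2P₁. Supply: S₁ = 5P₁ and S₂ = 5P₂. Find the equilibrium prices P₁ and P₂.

Market 1: 398 - 8P₁ - 2P₂ = 5P₁ → 13P₁ + 2P₂ = 398.
Market 2: 11P₂ + 2P₁ = 190.
Eliminating P₂: 11×(1) − 2×(2) gives 139P₁ = 3998, so P₁ = 3998/139.
Back-substitute into (2): P₂ = (190 − 2×3998/139) / 11 = 1674/139.

P₁ = 3998/139, P₂ = 1674/139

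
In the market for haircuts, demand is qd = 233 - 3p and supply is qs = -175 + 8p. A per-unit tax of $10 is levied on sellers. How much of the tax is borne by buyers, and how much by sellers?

Buyers bear 80/11, sellers bear 30/11

Pre-tax equilibrium: p* = 408/11, q* = 1339/11.
Tax on sellers shifts supply to qs = -175 + 8(p − 10) = -255 + 8p.
233 - 3p = -255 + 8p gives buyer price pb = 488/11; sellers receive ps = 488/11 − 10 = 378/11.
New quantity: q = 233 − 3(488/11) = 1099/11.
Buyer burden = 488/11 − 408/11 = 80/11; seller burden = 408/11 − 378/11 = 30/11.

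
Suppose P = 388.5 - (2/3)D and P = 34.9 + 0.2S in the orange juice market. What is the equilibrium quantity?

Q* = 408

Set the two price expressions equal: 388.5 - (2/3)Q = 34.9 + 0.2Q.
353.6 = (13/15)Q, so Q* = 408.
P* = 388.5 − (2/3)(408) = 116.5.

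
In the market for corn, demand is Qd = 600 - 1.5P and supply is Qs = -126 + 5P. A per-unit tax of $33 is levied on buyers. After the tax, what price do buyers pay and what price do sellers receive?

Buyers pay 1782/13, sellers receive 1353/13

Pre-tax equilibrium: P* = 1452/13, Q* = 5622/13.
Tax on buyers shifts demand to Qd = 600 − 1.5(P + 33) = 550.5 - 1.5P.
550.5 - 1.5P = -126 + 5P gives seller price Ps = 1353/13; buyers pay Pb = 1353/13 + 33 = 1782/13.
New quantity: Q = 600 − 1.5(1782/13) = 5127/13.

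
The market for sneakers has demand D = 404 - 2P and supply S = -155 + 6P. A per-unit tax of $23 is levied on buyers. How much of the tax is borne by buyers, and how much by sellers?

Pre-tax equilibrium: P* = 69.875, Q* = 264.25.
Tax on buyers shifts demand to D = 404 − 2(P + 23) = 358 - 2P.
358 - 2P = -155 + 6P gives seller price Ps = 64.125; buyers pay Pb = 64.125 + 23 = 87.125.
New quantity: Q = 404 − 2(87.125) = 229.75.
Buyer burden = 87.125 − 69.875 = 17.25; seller burden = 69.875 − 64.125 = 5.75.

Buyers bear $17.25, sellers bear $5.75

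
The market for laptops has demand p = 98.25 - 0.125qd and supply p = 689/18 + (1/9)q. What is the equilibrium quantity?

q* = 254

Set the two price expressions equal: 98.25 - 0.125q = 689/18 + (1/9)q.
2159/36 = (17/72)q, so q* = 254.
p* = 98.25 − (0.125)(254) = 66.5.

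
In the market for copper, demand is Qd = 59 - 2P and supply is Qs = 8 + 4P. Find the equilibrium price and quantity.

P* = 8.5, Q* = 42

Set Qd = Qs: 59 - 2P = 8 + 4P.
51 = 6P, so P* = 8.5.
Q* = 59 − 2(8.5) = 42.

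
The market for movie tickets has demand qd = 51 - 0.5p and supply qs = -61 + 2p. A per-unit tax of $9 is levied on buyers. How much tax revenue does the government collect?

Pre-tax equilibrium: p* = 44.8, q* = 28.6.
Tax on buyers shifts demand to qd = 51 − 0.5(p + 9) = 46.5 - 0.5p.
46.5 - 0.5p = -61 + 2p gives seller price ps = 43; buyers pay pb = 43 + 9 = 52.
New quantity: q = 51 − 0.5(52) = 25.
Revenue = 9 × 25 = 225.

Tax revenue = 225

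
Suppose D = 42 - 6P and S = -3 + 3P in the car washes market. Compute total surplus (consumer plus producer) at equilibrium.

Total surplus = 36

Equilibrium: 42 - 6P = -3 + 3P gives P* = 5, Q* = 12.
Demand choke price: P = 7; supply starts at P = 1.
CS = ½(7 − 5)(12) = 12; PS = ½(5 − 1)(12) = 24.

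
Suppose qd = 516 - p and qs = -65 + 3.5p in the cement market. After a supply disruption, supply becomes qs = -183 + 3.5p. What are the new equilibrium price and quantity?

Original equilibrium: p* = 1162/9, q* = 3482/9.
New equilibrium: 516 - p = -183 + 3.5p, so 699 = 4.5p and p' = 466/3; q' = 516 − 1(466/3) = 1082/3.

p' = 466/3, q' = 1082/3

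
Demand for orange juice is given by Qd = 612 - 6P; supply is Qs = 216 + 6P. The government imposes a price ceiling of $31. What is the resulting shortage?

Shortage = 24

Equilibrium price would be P* = 33, so the ceiling at 31 binds.
At P = 31: Qd = 612 − 6(31) = 426, Qs = 216 + 6(31) = 402.
Shortage = 426 − 402 = 24.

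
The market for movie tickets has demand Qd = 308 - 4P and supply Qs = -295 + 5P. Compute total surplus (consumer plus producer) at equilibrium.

Equilibrium: 308 - 4P = -295 + 5P gives P* = 67, Q* = 40.
Demand choke price: P = 77; supply starts at P = 59.
CS = ½(77 − 67)(40) = 200; PS = ½(67 − 59)(40) = 160.

Total surplus = 360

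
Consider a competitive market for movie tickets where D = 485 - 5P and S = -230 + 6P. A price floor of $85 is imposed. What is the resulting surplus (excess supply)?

Equilibrium price would be P* = 65, so the floor at 85 binds.
At P = 85: D = 60, S = 280.
Surplus = 280 − 60 = 220.

Surplus = 220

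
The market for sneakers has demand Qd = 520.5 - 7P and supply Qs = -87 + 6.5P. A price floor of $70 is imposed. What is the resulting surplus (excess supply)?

Equilibrium price would be P* = 45, so the floor at 70 binds.
At P = 70: Qd = 30.5, Qs = 368.
Surplus = 368 − 30.5 = 337.5.

Surplus = 337.5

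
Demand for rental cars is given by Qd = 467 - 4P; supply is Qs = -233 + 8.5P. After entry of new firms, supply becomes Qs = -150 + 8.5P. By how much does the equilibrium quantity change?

ΔQ = 26.56

Original equilibrium: P* = 56, Q* = 243.
New equilibrium: 467 - 4P = -150 + 8.5P, so 617 = 12.5P and P' = 49.36; Q' = 467 − 4(49.36) = 269.56.
Change in quantity: 269.56 − 243 = 26.56.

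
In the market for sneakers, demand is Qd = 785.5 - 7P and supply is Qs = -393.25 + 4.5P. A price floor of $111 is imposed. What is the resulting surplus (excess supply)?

Surplus = 97.75

Equilibrium price would be P* = 102.5, so the floor at 111 binds.
At P = 111: Qd = 8.5, Qs = 106.25.
Surplus = 106.25 − 8.5 = 97.75.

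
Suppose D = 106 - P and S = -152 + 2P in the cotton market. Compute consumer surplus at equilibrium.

Equilibrium: 106 - P = -152 + 2P gives P* = 86, Q* = 20.
Demand choke price (D = 0): P = 106.
CS = ½(106 − 86)(20) = 200.

Consumer surplus = 200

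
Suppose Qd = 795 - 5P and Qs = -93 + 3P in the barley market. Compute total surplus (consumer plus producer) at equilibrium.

Equilibrium: 795 - 5P = -93 + 3P gives P* = 111, Q* = 240.
Demand choke price: P = 159; supply starts at P = 31.
CS = ½(159 − 111)(240) = 5760; PS = ½(111 − 31)(240) = 9600.

Total surplus = 15360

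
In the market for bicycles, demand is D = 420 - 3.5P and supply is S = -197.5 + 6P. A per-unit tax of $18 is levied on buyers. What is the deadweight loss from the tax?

Deadweight loss = 6804/19

Pre-tax equilibrium: P* = 65, Q* = 192.5.
Tax on buyers shifts demand to D = 420 − 3.5(P + 18) = 357 - 3.5P.
357 - 3.5P = -197.5 + 6P gives seller price Ps = 1109/19; buyers pay Pb = 1109/19 + 18 = 1451/19.
New quantity: Q = 420 − 3.5(1451/19) = 5803/38.
DWL = ½ × 18 × (192.5 − 5803/38) = 6804/19.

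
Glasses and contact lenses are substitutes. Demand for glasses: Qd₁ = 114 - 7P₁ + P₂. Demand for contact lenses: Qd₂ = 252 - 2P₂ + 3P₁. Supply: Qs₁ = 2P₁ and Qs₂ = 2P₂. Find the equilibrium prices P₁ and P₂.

Market 1: 114 - 7P₁ + P₂ = 2P₁ → 9P₁ - P₂ = 114.
Market 2: 4P₂ - 3P₁ = 252.
Eliminating P₂: 4×(1) + 1×(2) gives 33P₁ = 708, so P₁ = 236/11.
Back-substitute into (2): P₂ = (252 + 3×236/11) / 4 = 870/11.

P₁ = 236/11, P₂ = 870/11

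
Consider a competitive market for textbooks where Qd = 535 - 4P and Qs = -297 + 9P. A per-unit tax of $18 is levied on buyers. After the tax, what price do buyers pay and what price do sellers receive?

Pre-tax equilibrium: P* = 64, Q* = 279.
Tax on buyers shifts demand to Qd = 535 − 4(P + 18) = 463 - 4P.
463 - 4P = -297 + 9P gives seller price Ps = 760/13; buyers pay Pb = 760/13 + 18 = 994/13.
New quantity: Q = 535 − 4(994/13) = 2979/13.

Buyers pay 994/13, sellers receive 760/13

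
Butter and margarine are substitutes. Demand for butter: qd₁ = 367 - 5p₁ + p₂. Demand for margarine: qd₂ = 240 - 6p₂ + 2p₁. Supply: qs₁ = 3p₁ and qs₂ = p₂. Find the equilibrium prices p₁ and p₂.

Market 1: 367 - 5p₁ + p₂ = 3p₁ → 8p₁ - p₂ = 367.
Market 2: 7p₂ - 2p₁ = 240.
Eliminating p₂: 7×(1) + 1×(2) gives 54p₁ = 2809, so p₁ = 2809/54.
Back-substitute into (2): p₂ = (240 + 2×2809/54) / 7 = 1327/27.

p₁ = 2809/54, p₂ = 1327/27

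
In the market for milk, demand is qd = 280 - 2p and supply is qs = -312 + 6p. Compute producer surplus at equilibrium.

Equilibrium: 280 - 2p = -312 + 6p gives p* = 74, q* = 132.
Supply starts at p = 52 (where qs = 0).
PS = ½(74 − 52)(132) = 1452.

Producer surplus = 1452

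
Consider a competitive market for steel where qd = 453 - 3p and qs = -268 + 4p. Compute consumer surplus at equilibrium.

Consumer surplus = 3456

Equilibrium: 453 - 3p = -268 + 4p gives p* = 103, q* = 144.
Demand choke price (qd = 0): p = 151.
CS = ½(151 − 103)(144) = 3456.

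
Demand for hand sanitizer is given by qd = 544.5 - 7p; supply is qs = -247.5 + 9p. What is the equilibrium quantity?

q* = 198

Set qd = qs: 544.5 - 7p = -247.5 + 9p.
792 = 16p, so p* = 49.5.
q* = 544.5 − 7(49.5) = 198.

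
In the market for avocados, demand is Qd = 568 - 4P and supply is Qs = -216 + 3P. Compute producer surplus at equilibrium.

Equilibrium: 568 - 4P = -216 + 3P gives P* = 112, Q* = 120.
Supply starts at P = 72 (where Qs = 0).
PS = ½(112 − 72)(120) = 2400.

Producer surplus = 2400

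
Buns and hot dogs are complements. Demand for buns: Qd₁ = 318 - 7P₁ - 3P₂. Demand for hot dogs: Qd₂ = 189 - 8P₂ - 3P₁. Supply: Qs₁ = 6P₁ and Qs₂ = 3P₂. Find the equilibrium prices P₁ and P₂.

Market 1: 318 - 7P₁ - 3P₂ = 6P₁ → 13P₁ + 3P₂ = 318.
Market 2: 11P₂ + 3P₁ = 189.
Eliminating P₂: 11×(1) − 3×(2) gives 134P₁ = 2931, so P₁ = 2931/134.
Back-substitute into (2): P₂ = (189 − 3×2931/134) / 11 = 1503/134.

P₁ = 2931/134, P₂ = 1503/134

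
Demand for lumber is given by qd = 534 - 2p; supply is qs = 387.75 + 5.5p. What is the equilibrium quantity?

q* = 495

Set qd = qs: 534 - 2p = 387.75 + 5.5p.
146.25 = 7.5p, so p* = 19.5.
q* = 534 − 2(19.5) = 495.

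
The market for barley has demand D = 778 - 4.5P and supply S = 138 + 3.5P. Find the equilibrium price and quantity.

P* = 80, Q* = 418

Set D = S: 778 - 4.5P = 138 + 3.5P.
640 = 8P, so P* = 80.
Q* = 778 − 4.5(80) = 418.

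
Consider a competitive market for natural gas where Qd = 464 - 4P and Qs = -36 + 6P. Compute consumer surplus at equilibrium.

Equilibrium: 464 - 4P = -36 + 6P gives P* = 50, Q* = 264.
Demand choke price (Qd = 0): P = 116.
CS = ½(116 − 50)(264) = 8712.

Consumer surplus = 8712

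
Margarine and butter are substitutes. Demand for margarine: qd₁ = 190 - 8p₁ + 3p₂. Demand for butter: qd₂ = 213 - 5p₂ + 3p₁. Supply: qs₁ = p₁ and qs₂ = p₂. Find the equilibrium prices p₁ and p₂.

Market 1: 190 - 8p₁ + 3p₂ = p₁ → 9p₁ - 3p₂ = 190.
Market 2: 6p₂ - 3p₁ = 213.
Eliminating p₂: 6×(1) + 3×(2) gives 45p₁ = 1779, so p₁ = 593/15.
Back-substitute into (2): p₂ = (213 + 3×593/15) / 6 = 829/15.

p₁ = 593/15, p₂ = 829/15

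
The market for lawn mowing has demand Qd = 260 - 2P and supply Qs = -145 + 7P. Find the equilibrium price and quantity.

P* = 45, Q* = 170

Set Qd = Qs: 260 - 2P = -145 + 7P.
405 = 9P, so P* = 45.
Q* = 260 − 2(45) = 170.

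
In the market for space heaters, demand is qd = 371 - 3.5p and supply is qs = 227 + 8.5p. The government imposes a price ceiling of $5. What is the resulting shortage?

Shortage = 84

Equilibrium price would be p* = 12, so the ceiling at 5 binds.
At p = 5: qd = 371 − 3.5(5) = 353.5, qs = 227 + 8.5(5) = 269.5.
Shortage = 353.5 − 269.5 = 84.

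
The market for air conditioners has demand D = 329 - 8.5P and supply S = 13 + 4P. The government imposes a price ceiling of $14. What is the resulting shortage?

Shortage = 141

Equilibrium price would be P* = 25.28, so the ceiling at 14 binds.
At P = 14: D = 329 − 8.5(14) = 210, S = 13 + 4(14) = 69.
Shortage = 210 − 69 = 141.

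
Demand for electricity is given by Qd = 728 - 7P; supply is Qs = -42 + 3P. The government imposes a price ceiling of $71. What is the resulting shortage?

Shortage = 60

Equilibrium price would be P* = 77, so the ceiling at 71 binds.
At P = 71: Qd = 728 − 7(71) = 231, Qs = -42 + 3(71) = 171.
Shortage = 231 − 171 = 60.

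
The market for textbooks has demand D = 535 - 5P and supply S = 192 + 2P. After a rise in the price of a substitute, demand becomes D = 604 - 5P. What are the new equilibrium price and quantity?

P' = 412/7, Q' = 2168/7

Original equilibrium: P* = 49, Q* = 290.
New equilibrium: 604 - 5P = 192 + 2P, so 412 = 7P and P' = 412/7; Q' = 604 − 5(412/7) = 2168/7.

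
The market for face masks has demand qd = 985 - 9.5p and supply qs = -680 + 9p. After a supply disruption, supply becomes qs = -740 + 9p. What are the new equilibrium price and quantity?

Original equilibrium: p* = 90, q* = 130.
New equilibrium: 985 - 9.5p = -740 + 9p, so 1725 = 18.5p and p' = 3450/37; q' = 985 − 9.5(3450/37) = 3670/37.

p' = 3450/37, q' = 3670/37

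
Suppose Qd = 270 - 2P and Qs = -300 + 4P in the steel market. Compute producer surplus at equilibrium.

Producer surplus = 800

Equilibrium: 270 - 2P = -300 + 4P gives P* = 95, Q* = 80.
Supply starts at P = 75 (where Qs = 0).
PS = ½(95 − 75)(80) = 800.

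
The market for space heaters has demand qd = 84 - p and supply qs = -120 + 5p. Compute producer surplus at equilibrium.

Equilibrium: 84 - p = -120 + 5p gives p* = 34, q* = 50.
Supply starts at p = 24 (where qs = 0).
PS = ½(34 − 24)(50) = 250.

Producer surplus = 250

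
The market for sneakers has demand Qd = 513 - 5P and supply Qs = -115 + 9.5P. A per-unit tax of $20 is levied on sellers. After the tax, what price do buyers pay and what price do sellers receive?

Pre-tax equilibrium: P* = 1256/29, Q* = 8597/29.
Tax on sellers shifts supply to Qs = -115 + 9.5(P − 20) = -305 + 9.5P.
513 - 5P = -305 + 9.5P gives buyer price Pb = 1636/29; sellers receive Ps = 1636/29 − 20 = 1056/29.
New quantity: Q = 513 − 5(1636/29) = 6697/29.

Buyers pay 1636/29, sellers receive 1056/29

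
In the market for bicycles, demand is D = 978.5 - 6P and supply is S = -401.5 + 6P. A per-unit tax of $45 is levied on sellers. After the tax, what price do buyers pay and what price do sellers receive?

Pre-tax equilibrium: P* = 115, Q* = 288.5.
Tax on sellers shifts supply to S = -401.5 + 6(P − 45) = -671.5 + 6P.
978.5 - 6P = -671.5 + 6P gives buyer price Pb = 137.5; sellers receive Ps = 137.5 − 45 = 92.5.
New quantity: Q = 978.5 − 6(137.5) = 153.5.

Buyers pay $137.5, sellers receive $92.5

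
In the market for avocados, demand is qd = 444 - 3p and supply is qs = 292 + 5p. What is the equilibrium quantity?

q* = 387

Set qd = qs: 444 - 3p = 292 + 5p.
152 = 8p, so p* = 19.
q* = 444 − 3(19) = 387.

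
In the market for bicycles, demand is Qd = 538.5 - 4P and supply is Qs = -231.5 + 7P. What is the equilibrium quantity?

Q* = 258.5

Set Qd = Qs: 538.5 - 4P = -231.5 + 7P.
770 = 11P, so P* = 70.
Q* = 538.5 − 4(70) = 258.5.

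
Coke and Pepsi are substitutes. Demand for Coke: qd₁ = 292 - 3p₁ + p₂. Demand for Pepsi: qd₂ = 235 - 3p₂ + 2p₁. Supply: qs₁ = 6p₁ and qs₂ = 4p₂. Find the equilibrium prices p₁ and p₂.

Market 1: 292 - 3p₁ + p₂ = 6p₁ → 9p₁ - p₂ = 292.
Market 2: 7p₂ - 2p₁ = 235.
Eliminating p₂: 7×(1) + 1×(2) gives 61p₁ = 2279, so p₁ = 2279/61.
Back-substitute into (2): p₂ = (235 + 2×2279/61) / 7 = 2699/61.

p₁ = 2279/61, p₂ = 2699/61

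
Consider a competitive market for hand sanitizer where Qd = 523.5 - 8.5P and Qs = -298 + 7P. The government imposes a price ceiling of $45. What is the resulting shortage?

Equilibrium price would be P* = 53, so the ceiling at 45 binds.
At P = 45: Qd = 523.5 − 8.5(45) = 141, Qs = -298 + 7(45) = 17.
Shortage = 141 − 17 = 124.

Shortage = 124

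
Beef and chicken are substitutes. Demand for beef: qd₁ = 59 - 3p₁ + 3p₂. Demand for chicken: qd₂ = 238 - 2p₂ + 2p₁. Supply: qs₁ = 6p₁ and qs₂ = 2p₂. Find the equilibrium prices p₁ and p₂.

Market 1: 59 - 3p₁ + 3p₂ = 6p₁ → 9p₁ - 3p₂ = 59.
Market 2: 4p₂ - 2p₁ = 238.
Eliminating p₂: 4×(1) + 3×(2) gives 30p₁ = 950, so p₁ = 95/3.
Back-substitute into (2): p₂ = (238 + 2×95/3) / 4 = 226/3.

p₁ = 95/3, p₂ = 226/3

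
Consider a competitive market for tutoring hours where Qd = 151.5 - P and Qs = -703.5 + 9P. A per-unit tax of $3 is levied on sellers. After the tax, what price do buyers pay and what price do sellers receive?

Buyers pay $88.2, sellers receive $85.2

Pre-tax equilibrium: P* = 85.5, Q* = 66.
Tax on sellers shifts supply to Qs = -703.5 + 9(P − 3) = -730.5 + 9P.
151.5 - P = -730.5 + 9P gives buyer price Pb = 88.2; sellers receive Ps = 88.2 − 3 = 85.2.
New quantity: Q = 151.5 − 1(88.2) = 63.3.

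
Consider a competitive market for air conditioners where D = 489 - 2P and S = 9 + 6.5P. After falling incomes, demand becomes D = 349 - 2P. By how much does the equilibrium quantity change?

Original equilibrium: P* = 960/17, Q* = 6393/17.
New equilibrium: 349 - 2P = 9 + 6.5P, so 340 = 8.5P and P' = 40; Q' = 349 − 2(40) = 269.
Change in quantity: 269 − 6393/17 = -1820/17.

ΔQ = -1820/17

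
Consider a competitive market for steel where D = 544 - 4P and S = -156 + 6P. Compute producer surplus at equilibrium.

Producer surplus = 5808

Equilibrium: 544 - 4P = -156 + 6P gives P* = 70, Q* = 264.
Supply starts at P = 26 (where S = 0).
PS = ½(70 − 26)(264) = 5808.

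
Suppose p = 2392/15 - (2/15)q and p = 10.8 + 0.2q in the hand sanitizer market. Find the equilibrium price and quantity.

p* = 100, q* = 446

Set the two price expressions equal: 2392/15 - (2/15)q = 10.8 + 0.2q.
446/3 = (1/3)q, so q* = 446.
p* = 2392/15 − (2/15)(446) = 100.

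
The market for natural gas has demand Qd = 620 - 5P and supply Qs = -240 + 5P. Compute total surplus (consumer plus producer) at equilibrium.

Total surplus = 7220

Equilibrium: 620 - 5P = -240 + 5P gives P* = 86, Q* = 190.
Demand choke price: P = 124; supply starts at P = 48.
CS = ½(124 − 86)(190) = 3610; PS = ½(86 − 48)(190) = 3610.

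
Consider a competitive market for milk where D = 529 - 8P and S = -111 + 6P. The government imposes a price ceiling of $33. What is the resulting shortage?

Equilibrium price would be P* = 320/7, so the ceiling at 33 binds.
At P = 33: D = 529 − 8(33) = 265, S = -111 + 6(33) = 87.
Shortage = 265 − 87 = 178.

Shortage = 178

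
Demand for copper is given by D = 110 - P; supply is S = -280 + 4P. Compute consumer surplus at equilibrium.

Equilibrium: 110 - P = -280 + 4P gives P* = 78, Q* = 32.
Demand choke price (D = 0): P = 110.
CS = ½(110 − 78)(32) = 512.

Consumer surplus = 512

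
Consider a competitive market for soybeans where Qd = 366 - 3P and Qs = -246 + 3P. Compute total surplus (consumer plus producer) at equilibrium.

Total surplus = 1200

Equilibrium: 366 - 3P = -246 + 3P gives P* = 102, Q* = 60.
Demand choke price: P = 122; supply starts at P = 82.
CS = ½(122 − 102)(60) = 600; PS = ½(102 − 82)(60) = 600.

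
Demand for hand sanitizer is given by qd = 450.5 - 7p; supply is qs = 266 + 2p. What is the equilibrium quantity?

q* = 307

Set qd = qs: 450.5 - 7p = 266 + 2p.
184.5 = 9p, so p* = 20.5.
q* = 450.5 − 7(20.5) = 307.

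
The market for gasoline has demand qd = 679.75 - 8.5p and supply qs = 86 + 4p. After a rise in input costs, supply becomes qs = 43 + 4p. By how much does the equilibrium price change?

Original equilibrium: p* = 47.5, q* = 276.
New equilibrium: 679.75 - 8.5p = 43 + 4p, so 636.75 = 12.5p and p' = 50.94; q' = 679.75 − 8.5(50.94) = 246.76.
Change in price: 50.94 − 47.5 = 3.44.

Δp = 3.44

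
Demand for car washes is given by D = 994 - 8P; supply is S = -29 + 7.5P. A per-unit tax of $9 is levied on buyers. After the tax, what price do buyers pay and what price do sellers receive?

Pre-tax equilibrium: P* = 66, Q* = 466.
Tax on buyers shifts demand to D = 994 − 8(P + 9) = 922 - 8P.
922 - 8P = -29 + 7.5P gives seller price Ps = 1902/31; buyers pay Pb = 1902/31 + 9 = 2181/31.
New quantity: Q = 994 − 8(2181/31) = 13366/31.

Buyers pay 2181/31, sellers receive 1902/31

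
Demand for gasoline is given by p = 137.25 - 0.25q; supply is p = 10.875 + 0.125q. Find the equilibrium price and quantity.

Set the two price expressions equal: 137.25 - 0.25q = 10.875 + 0.125q.
126.375 = 0.375q, so q* = 337.
p* = 137.25 − (0.25)(337) = 53.

p* = 53, q* = 337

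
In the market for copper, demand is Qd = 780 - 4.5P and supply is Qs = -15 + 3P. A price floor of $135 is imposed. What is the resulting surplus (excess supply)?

Equilibrium price would be P* = 106, so the floor at 135 binds.
At P = 135: Qd = 172.5, Qs = 390.
Surplus = 390 − 172.5 = 217.5.

Surplus = 217.5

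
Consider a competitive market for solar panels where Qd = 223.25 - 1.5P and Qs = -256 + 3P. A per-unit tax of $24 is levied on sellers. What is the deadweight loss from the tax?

Pre-tax equilibrium: P* = 106.5, Q* = 63.5.
Tax on sellers shifts supply to Qs = -256 + 3(P − 24) = -328 + 3P.
223.25 - 1.5P = -328 + 3P gives buyer price Pb = 122.5; sellers receive Ps = 122.5 − 24 = 98.5.
New quantity: Q = 223.25 − 1.5(122.5) = 39.5.
DWL = ½ × 24 × (63.5 − 39.5) = 288.

Deadweight loss = 288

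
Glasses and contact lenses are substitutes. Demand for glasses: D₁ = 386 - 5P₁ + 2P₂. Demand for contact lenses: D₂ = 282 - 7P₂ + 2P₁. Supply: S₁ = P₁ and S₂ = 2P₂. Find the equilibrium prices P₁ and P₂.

P₁ = 80.76, P₂ = 49.28

Market 1: 386 - 5P₁ + 2P₂ = P₁ → 6P₁ - 2P₂ = 386.
Market 2: 9P₂ - 2P₁ = 282.
Eliminating P₂: 9×(1) + 2×(2) gives 50P₁ = 4038, so P₁ = 80.76.
Back-substitute into (2): P₂ = (282 + 2×80.76) / 9 = 49.28.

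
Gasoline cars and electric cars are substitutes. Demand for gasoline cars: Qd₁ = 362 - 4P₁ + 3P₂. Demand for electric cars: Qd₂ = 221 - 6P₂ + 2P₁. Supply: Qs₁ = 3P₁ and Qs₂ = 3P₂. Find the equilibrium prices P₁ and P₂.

Market 1: 362 - 4P₁ + 3P₂ = 3P₁ → 7P₁ - 3P₂ = 362.
Market 2: 9P₂ - 2P₁ = 221.
Eliminating P₂: 9×(1) + 3×(2) gives 57P₁ = 3921, so P₁ = 1307/19.
Back-substitute into (2): P₂ = (221 + 2×1307/19) / 9 = 757/19.

P₁ = 1307/19, P₂ = 757/19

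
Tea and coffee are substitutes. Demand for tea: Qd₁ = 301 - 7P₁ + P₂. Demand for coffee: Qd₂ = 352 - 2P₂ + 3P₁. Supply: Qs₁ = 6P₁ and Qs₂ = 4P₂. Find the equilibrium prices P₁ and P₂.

P₁ = 2158/75, P₂ = 5479/75

Market 1: 301 - 7P₁ + P₂ = 6P₁ → 13P₁ - P₂ = 301.
Market 2: 6P₂ - 3P₁ = 352.
Eliminating P₂: 6×(1) + 1×(2) gives 75P₁ = 2158, so P₁ = 2158/75.
Back-substitute into (2): P₂ = (352 + 3×2158/75) / 6 = 5479/75.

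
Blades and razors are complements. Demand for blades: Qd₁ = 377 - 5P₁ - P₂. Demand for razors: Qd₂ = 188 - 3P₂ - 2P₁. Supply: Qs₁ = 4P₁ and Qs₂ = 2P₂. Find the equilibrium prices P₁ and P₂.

P₁ = 1697/43, P₂ = 938/43

Market 1: 377 - 5P₁ - P₂ = 4P₁ → 9P₁ + P₂ = 377.
Market 2: 5P₂ + 2P₁ = 188.
Eliminating P₂: 5×(1) − 1×(2) gives 43P₁ = 1697, so P₁ = 1697/43.
Back-substitute into (2): P₂ = (188 − 2×1697/43) / 5 = 938/43.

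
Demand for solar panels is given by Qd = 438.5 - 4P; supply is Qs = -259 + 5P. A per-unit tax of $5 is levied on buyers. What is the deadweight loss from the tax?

Pre-tax equilibrium: P* = 77.5, Q* = 128.5.
Tax on buyers shifts demand to Qd = 438.5 − 4(P + 5) = 418.5 - 4P.
418.5 - 4P = -259 + 5P gives seller price Ps = 1355/18; buyers pay Pb = 1355/18 + 5 = 1445/18.
New quantity: Q = 438.5 − 4(1445/18) = 2113/18.
DWL = ½ × 5 × (128.5 − 2113/18) = 250/9.

Deadweight loss = 250/9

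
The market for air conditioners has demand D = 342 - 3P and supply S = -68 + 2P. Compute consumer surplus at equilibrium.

Consumer surplus = 1536

Equilibrium: 342 - 3P = -68 + 2P gives P* = 82, Q* = 96.
Demand choke price (D = 0): P = 114.
CS = ½(114 − 82)(96) = 1536.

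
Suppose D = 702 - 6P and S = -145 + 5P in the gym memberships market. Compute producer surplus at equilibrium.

Equilibrium: 702 - 6P = -145 + 5P gives P* = 77, Q* = 240.
Supply starts at P = 29 (where S = 0).
PS = ½(77 − 29)(240) = 5760.

Producer surplus = 5760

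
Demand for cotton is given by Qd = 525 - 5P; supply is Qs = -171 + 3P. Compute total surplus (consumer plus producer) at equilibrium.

Equilibrium: 525 - 5P = -171 + 3P gives P* = 87, Q* = 90.
Demand choke price: P = 105; supply starts at P = 57.
CS = ½(105 − 87)(90) = 810; PS = ½(87 − 57)(90) = 1350.

Total surplus = 2160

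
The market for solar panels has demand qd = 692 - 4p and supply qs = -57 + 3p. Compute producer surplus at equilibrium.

Producer surplus = 11616

Equilibrium: 692 - 4p = -57 + 3p gives p* = 107, q* = 264.
Supply starts at p = 19 (where qs = 0).
PS = ½(107 − 19)(264) = 11616.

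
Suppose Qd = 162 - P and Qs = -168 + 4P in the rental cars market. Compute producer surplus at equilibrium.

Producer surplus = 1152

Equilibrium: 162 - P = -168 + 4P gives P* = 66, Q* = 96.
Supply starts at P = 42 (where Qs = 0).
PS = ½(66 − 42)(96) = 1152.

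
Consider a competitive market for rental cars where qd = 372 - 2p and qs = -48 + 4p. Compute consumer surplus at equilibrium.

Consumer surplus = 13456

Equilibrium: 372 - 2p = -48 + 4p gives p* = 70, q* = 232.
Demand choke price (qd = 0): p = 186.
CS = ½(186 − 70)(232) = 13456.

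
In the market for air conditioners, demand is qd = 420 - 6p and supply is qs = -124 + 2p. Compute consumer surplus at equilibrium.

Equilibrium: 420 - 6p = -124 + 2p gives p* = 68, q* = 12.
Demand choke price (qd = 0): p = 70.
CS = ½(70 − 68)(12) = 12.

Consumer surplus = 12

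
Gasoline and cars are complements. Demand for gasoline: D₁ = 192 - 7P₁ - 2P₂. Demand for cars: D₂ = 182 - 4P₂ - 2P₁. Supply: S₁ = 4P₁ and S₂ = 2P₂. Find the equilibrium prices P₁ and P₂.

P₁ = 394/31, P₂ = 809/31

Market 1: 192 - 7P₁ - 2P₂ = 4P₁ → 11P₁ + 2P₂ = 192.
Market 2: 6P₂ + 2P₁ = 182.
Eliminating P₂: 6×(1) − 2×(2) gives 62P₁ = 788, so P₁ = 394/31.
Back-substitute into (2): P₂ = (182 − 2×394/31) / 6 = 809/31.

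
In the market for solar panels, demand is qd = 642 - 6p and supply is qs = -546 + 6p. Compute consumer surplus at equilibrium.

Consumer surplus = 192

Equilibrium: 642 - 6p = -546 + 6p gives p* = 99, q* = 48.
Demand choke price (qd = 0): p = 107.
CS = ½(107 − 99)(48) = 192.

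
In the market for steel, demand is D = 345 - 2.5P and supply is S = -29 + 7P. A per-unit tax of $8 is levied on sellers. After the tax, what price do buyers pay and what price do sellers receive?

Pre-tax equilibrium: P* = 748/19, Q* = 4685/19.
Tax on sellers shifts supply to S = -29 + 7(P − 8) = -85 + 7P.
345 - 2.5P = -85 + 7P gives buyer price Pb = 860/19; sellers receive Ps = 860/19 − 8 = 708/19.
New quantity: Q = 345 − 2.5(860/19) = 4405/19.

Buyers pay 860/19, sellers receive 708/19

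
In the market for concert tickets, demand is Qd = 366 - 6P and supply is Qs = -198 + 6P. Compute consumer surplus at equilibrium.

Consumer surplus = 588

Equilibrium: 366 - 6P = -198 + 6P gives P* = 47, Q* = 84.
Demand choke price (Qd = 0): P = 61.
CS = ½(61 − 47)(84) = 588.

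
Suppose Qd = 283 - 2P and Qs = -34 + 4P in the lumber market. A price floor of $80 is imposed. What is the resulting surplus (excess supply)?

Equilibrium price would be P* = 317/6, so the floor at 80 binds.
At P = 80: Qd = 123, Qs = 286.
Surplus = 286 − 123 = 163.

Surplus = 163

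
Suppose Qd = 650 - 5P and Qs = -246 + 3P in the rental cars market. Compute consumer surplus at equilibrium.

Equilibrium: 650 - 5P = -246 + 3P gives P* = 112, Q* = 90.
Demand choke price (Qd = 0): P = 130.
CS = ½(130 − 112)(90) = 810.

Consumer surplus = 810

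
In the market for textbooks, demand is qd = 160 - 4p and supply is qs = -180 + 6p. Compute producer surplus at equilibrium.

Equilibrium: 160 - 4p = -180 + 6p gives p* = 34, q* = 24.
Supply starts at p = 30 (where qs = 0).
PS = ½(34 − 30)(24) = 48.

Producer surplus = 48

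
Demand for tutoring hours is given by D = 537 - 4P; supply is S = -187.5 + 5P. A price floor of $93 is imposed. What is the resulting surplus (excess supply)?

Surplus = 112.5

Equilibrium price would be P* = 80.5, so the floor at 93 binds.
At P = 93: D = 165, S = 277.5.
Surplus = 277.5 − 165 = 112.5.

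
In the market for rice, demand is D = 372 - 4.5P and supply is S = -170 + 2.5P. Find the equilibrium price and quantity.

P* = 542/7, Q* = 165/7

Set D = S: 372 - 4.5P = -170 + 2.5P.
542 = 7P, so P* = 542/7.
Q* = 372 − 4.5(542/7) = 165/7.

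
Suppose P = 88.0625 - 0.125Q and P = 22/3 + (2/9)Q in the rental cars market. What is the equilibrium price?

P* = 59

Set the two price expressions equal: 88.0625 - 0.125Q = 22/3 + (2/9)Q.
3875/48 = (25/72)Q, so Q* = 232.5.
P* = 88.0625 − (0.125)(232.5) = 59.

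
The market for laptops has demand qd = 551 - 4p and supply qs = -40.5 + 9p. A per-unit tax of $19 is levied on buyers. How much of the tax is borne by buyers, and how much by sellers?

Buyers bear 171/13, sellers bear 76/13

Pre-tax equilibrium: p* = 45.5, q* = 369.
Tax on buyers shifts demand to qd = 551 − 4(p + 19) = 475 - 4p.
475 - 4p = -40.5 + 9p gives seller price ps = 1031/26; buyers pay pb = 1031/26 + 19 = 1525/26.
New quantity: q = 551 − 4(1525/26) = 4113/13.
Buyer burden = 1525/26 − 45.5 = 171/13; seller burden = 45.5 − 1031/26 = 76/13.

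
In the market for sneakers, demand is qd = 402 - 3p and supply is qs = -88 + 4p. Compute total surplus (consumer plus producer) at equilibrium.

Total surplus = 10752

Equilibrium: 402 - 3p = -88 + 4p gives p* = 70, q* = 192.
Demand choke price: p = 134; supply starts at p = 22.
CS = ½(134 − 70)(192) = 6144; PS = ½(70 − 22)(192) = 4608.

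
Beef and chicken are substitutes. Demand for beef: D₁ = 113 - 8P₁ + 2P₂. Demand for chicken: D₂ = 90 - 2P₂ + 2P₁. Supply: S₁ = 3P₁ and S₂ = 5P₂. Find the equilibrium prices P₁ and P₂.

P₁ = 971/73, P₂ = 1216/73

Market 1: 113 - 8P₁ + 2P₂ = 3P₁ → 11P₁ - 2P₂ = 113.
Market 2: 7P₂ - 2P₁ = 90.
Eliminating P₂: 7×(1) + 2×(2) gives 73P₁ = 971, so P₁ = 971/73.
Back-substitute into (2): P₂ = (90 + 2×971/73) / 7 = 1216/73.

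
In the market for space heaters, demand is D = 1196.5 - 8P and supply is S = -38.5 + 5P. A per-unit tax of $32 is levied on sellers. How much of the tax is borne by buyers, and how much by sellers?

Buyers bear 160/13, sellers bear 256/13

Pre-tax equilibrium: P* = 95, Q* = 436.5.
Tax on sellers shifts supply to S = -38.5 + 5(P − 32) = -198.5 + 5P.
1196.5 - 8P = -198.5 + 5P gives buyer price Pb = 1395/13; sellers receive Ps = 1395/13 − 32 = 979/13.
New quantity: Q = 1196.5 − 8(1395/13) = 8789/26.
Buyer burden = 1395/13 − 95 = 160/13; seller burden = 95 − 979/13 = 256/13.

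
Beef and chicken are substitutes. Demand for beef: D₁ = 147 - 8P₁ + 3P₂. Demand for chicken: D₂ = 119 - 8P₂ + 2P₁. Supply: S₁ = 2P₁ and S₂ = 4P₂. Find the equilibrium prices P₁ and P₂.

Market 1: 147 - 8P₁ + 3P₂ = 2P₁ → 10P₁ - 3P₂ = 147.
Market 2: 12P₂ - 2P₁ = 119.
Eliminating P₂: 12×(1) + 3×(2) gives 114P₁ = 2121, so P₁ = 707/38.
Back-substitute into (2): P₂ = (119 + 2×707/38) / 12 = 742/57.

P₁ = 707/38, P₂ = 742/57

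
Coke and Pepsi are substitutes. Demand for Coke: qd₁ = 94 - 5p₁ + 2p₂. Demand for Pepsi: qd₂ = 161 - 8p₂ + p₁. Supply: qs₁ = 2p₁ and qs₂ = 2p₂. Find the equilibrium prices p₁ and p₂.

p₁ = 631/34, p₂ = 1221/68

Market 1: 94 - 5p₁ + 2p₂ = 2p₁ → 7p₁ - 2p₂ = 94.
Market 2: 10p₂ - p₁ = 161.
Eliminating p₂: 10×(1) + 2×(2) gives 68p₁ = 1262, so p₁ = 631/34.
Back-substitute into (2): p₂ = (161 + 1×631/34) / 10 = 1221/68.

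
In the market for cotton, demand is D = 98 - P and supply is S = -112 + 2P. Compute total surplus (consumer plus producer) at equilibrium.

Total surplus = 588

Equilibrium: 98 - P = -112 + 2P gives P* = 70, Q* = 28.
Demand choke price: P = 98; supply starts at P = 56.
CS = ½(98 − 70)(28) = 392; PS = ½(70 − 56)(28) = 196.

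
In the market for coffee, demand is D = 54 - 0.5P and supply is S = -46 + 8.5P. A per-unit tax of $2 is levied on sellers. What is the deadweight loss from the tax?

Pre-tax equilibrium: P* = 100/9, Q* = 436/9.
Tax on sellers shifts supply to S = -46 + 8.5(P − 2) = -63 + 8.5P.
54 - 0.5P = -63 + 8.5P gives buyer price Pb = 13; sellers receive Ps = 13 − 2 = 11.
New quantity: Q = 54 − 0.5(13) = 47.5.
DWL = ½ × 2 × (436/9 − 47.5) = 17/18.

Deadweight loss = 17/18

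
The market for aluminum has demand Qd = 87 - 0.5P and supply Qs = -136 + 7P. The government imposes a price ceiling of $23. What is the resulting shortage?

Shortage = 50.5

Equilibrium price would be P* = 446/15, so the ceiling at 23 binds.
At P = 23: Qd = 87 − 0.5(23) = 75.5, Qs = -136 + 7(23) = 25.
Shortage = 75.5 − 25 = 50.5.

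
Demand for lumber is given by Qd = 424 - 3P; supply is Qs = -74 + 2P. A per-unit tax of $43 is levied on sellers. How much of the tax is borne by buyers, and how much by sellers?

Pre-tax equilibrium: P* = 99.6, Q* = 125.2.
Tax on sellers shifts supply to Qs = -74 + 2(P − 43) = -160 + 2P.
424 - 3P = -160 + 2P gives buyer price Pb = 116.8; sellers receive Ps = 116.8 − 43 = 73.8.
New quantity: Q = 424 − 3(116.8) = 73.6.
Buyer burden = 116.8 − 99.6 = 17.2; seller burden = 99.6 − 73.8 = 25.8.

Buyers bear $17.2, sellers bear $25.8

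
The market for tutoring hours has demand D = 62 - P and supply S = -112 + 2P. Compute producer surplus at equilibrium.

Producer surplus = 4

Equilibrium: 62 - P = -112 + 2P gives P* = 58, Q* = 4.
Supply starts at P = 56 (where S = 0).
PS = ½(58 − 56)(4) = 4.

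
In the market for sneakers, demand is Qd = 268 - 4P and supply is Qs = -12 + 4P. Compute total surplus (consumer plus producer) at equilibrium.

Equilibrium: 268 - 4P = -12 + 4P gives P* = 35, Q* = 128.
Demand choke price: P = 67; supply starts at P = 3.
CS = ½(67 − 35)(128) = 2048; PS = ½(35 − 3)(128) = 2048.

Total surplus = 4096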